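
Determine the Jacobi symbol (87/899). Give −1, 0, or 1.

Reciprocity: 87 ≡ 3 and 899 ≡ 3 (mod 4), so (87/899) = −(899/87).
Reduce top mod 87: now compute (29/87).
Reciprocity: 29 ≡ 1 and 87 ≡ 3 (mod 4), so (29/87) = +(87/29).
Reduce top mod 29: now compute (0/29).
Top reduces to 0: gcd > 1, so the symbol is 0.

0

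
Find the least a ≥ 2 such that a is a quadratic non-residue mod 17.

(2/17) = +1, so 2 is a residue.
(3/17) = −1, so 3 is the smallest positive non-residue mod 17.

3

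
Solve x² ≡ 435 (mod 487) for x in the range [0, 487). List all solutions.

62, 425

Since 487 ≡ 3 (mod 4), a square root of 435 is 435^((487+1)/4) = 435^122 mod 487.
Repeated squaring: 435^2≡269, 435^4≡285, 435^8≡383, 435^16≡102, 435^32≡177, 435^64≡161 (mod 487).
435^122 = 435^(64+32+16+8+2) ≡ 62 (mod 487).
Check: 62² = 3844 ≡ 435 (mod 487). The two roots are 62 and 425.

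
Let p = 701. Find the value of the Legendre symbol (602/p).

-1

Pull out 2: since 701 ≡ 5 (mod 8), (2/701) = -1.
Reciprocity: 301 ≡ 1 and 701 ≡ 1 (mod 4), so (301/701) = +(701/301).
Reduce top mod 301: now compute (99/301).
Reciprocity: 99 ≡ 3 and 301 ≡ 1 (mod 4), so (99/301) = +(301/99).
Reduce top mod 99: now compute (4/99).
Pull out 2^2: since 99 ≡ 3 (mod 8), (2/99) = -1, so (2/99)^2 = +1.
Reached (1/99) = 1. Collecting the sign flips along the way, the symbol is -1.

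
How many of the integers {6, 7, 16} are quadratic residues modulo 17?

(6/17) = -1 → non-residue.
(7/17) = -1 → non-residue.
(16/17) = +1 → QR.
Total quadratic residues among the 3: 1.

1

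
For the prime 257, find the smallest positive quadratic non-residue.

(2/257) = +1, so 2 is a residue.
(3/257) = −1, so 3 is the smallest positive non-residue mod 257.

3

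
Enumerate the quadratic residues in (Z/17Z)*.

1,2,4,8,9,13,15,16

Square k = 1,…,8 (k and 17−k give the same square):
1²=1, 2²=4, 3²=9, 4²=16, 5²≡8, 6²≡2, 7²≡15, 8²≡13 (mod 17).
So the quadratic residues mod 17 are {1, 2, 4, 8, 9, 13, 15, 16}.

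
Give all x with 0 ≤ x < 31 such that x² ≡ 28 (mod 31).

Since 31 ≡ 3 (mod 4), a square root of 28 is 28^((31+1)/4) = 28^8 mod 31.
Repeated squaring: 28^2≡9, 28^4≡19, 28^8≡20 (mod 31).
28^8 = 28^(8) ≡ 20 (mod 31).
Check: 20² = 400 ≡ 28 (mod 31). The two roots are 11 and 20.

11, 20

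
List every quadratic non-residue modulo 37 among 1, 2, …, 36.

2,5,6,8,13,14,15,17,18,19,20,22,23,24,29,31,32,35

Square k = 1,…,18 (k and 37−k give the same square):
1²=1, 2²=4, 3²=9, 4²=16, 5²=25, 6²=36, 7²≡12, 8²≡27, 9²≡7, 10²≡26, 11²≡10, 12²≡33, 13²≡21, 14²≡11, 15²≡3, 16²≡34, 17²≡30, 18²≡28 (mod 37).
The residues are {1, 3, 4, 7, 9, 10, 11, 12, 16, 21, 25, 26, 27, 28, 30, 33, 34, 36}; the non-residues are the remaining 18 nonzero classes.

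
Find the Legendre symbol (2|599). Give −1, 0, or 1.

1

Pull out 2: since 599 ≡ 7 (mod 8), (2/599) = +1.
Reached (1/599) = 1. Collecting the sign flips along the way, the symbol is +1.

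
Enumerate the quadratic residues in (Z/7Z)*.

Square k = 1,…,3 (k and 7−k give the same square):
1²=1, 2²=4, 3²≡2 (mod 7).
So the quadratic residues mod 7 are {1, 2, 4}.

1, 2, 4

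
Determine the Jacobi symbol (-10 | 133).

1

First reduce: -10 ≡ 123 (mod 133).
Reciprocity: 123 ≡ 3 and 133 ≡ 1 (mod 4), so (123/133) = +(133/123).
Reduce top mod 123: now compute (10/123).
Pull out 2: since 123 ≡ 3 (mod 8), (2/123) = -1.
Reciprocity: 5 ≡ 1 and 123 ≡ 3 (mod 4), so (5/123) = +(123/5).
Reduce top mod 5: now compute (3/5).
Reciprocity: 3 ≡ 3 and 5 ≡ 1 (mod 4), so (3/5) = +(5/3).
Reduce top mod 3: now compute (2/3).
Pull out 2: since 3 ≡ 3 (mod 8), (2/3) = -1.
Reached (1/3) = 1. Collecting the sign flips along the way, the symbol is +1.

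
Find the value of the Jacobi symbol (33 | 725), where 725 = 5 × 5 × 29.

Reciprocity: 33 ≡ 1 and 725 ≡ 1 (mod 4), so (33/725) = +(725/33).
Reduce top mod 33: now compute (32/33).
Pull out 2^5: since 33 ≡ 1 (mod 8), (2/33) = +1, so (2/33)^5 = +1.
Reached (1/33) = 1. Collecting the sign flips along the way, the symbol is +1.

1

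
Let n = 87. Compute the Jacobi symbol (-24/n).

First reduce: -24 ≡ 63 (mod 87).
Reciprocity: 63 ≡ 3 and 87 ≡ 3 (mod 4), so (63/87) = −(87/63).
Reduce top mod 63: now compute (24/63).
Pull out 2^3: since 63 ≡ 7 (mod 8), (2/63) = +1, so (2/63)^3 = +1.
Reciprocity: 3 ≡ 3 and 63 ≡ 3 (mod 4), so (3/63) = −(63/3).
Reduce top mod 3: now compute (0/3).
Top reduces to 0: gcd > 1, so the symbol is 0.

0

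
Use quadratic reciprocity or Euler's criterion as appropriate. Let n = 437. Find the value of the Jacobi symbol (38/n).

Pull out 2: since 437 ≡ 5 (mod 8), (2/437) = -1.
Reciprocity: 19 ≡ 3 and 437 ≡ 1 (mod 4), so (19/437) = +(437/19).
Reduce top mod 19: now compute (0/19).
Top reduces to 0: gcd > 1, so the symbol is 0.

0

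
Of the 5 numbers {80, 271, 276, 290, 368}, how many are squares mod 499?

2

(80/499) = +1 → QR.
(271/499) = -1 → non-residue.
(276/499) = +1 → QR.
(290/499) = -1 → non-residue.
(368/499) = -1 → non-residue.
Total quadratic residues among the 5: 2.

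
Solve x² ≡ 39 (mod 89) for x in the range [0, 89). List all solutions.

89 ≡ 1 (mod 4), so we find a root by search.
Trying successive values, 22² = 484 ≡ 39 (mod 89). The other root is 89 − 22 = 67.

22, 67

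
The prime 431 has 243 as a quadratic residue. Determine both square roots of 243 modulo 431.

Since 431 ≡ 3 (mod 4), a square root of 243 is 243^((431+1)/4) = 243^108 mod 431.
Repeated squaring: 243^2≡2, 243^4≡4, 243^8≡16, 243^16≡256, 243^32≡24, 243^64≡145 (mod 431).
243^108 = 243^(64+32+8+4) ≡ 324 (mod 431).
Check: 324² = 104976 ≡ 243 (mod 431). The two roots are 107 and 324.

107, 324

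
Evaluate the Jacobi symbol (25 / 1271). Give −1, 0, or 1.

Reciprocity: 25 ≡ 1 and 1271 ≡ 3 (mod 4), so (25/1271) = +(1271/25).
Reduce top mod 25: now compute (21/25).
Reciprocity: 21 ≡ 1 and 25 ≡ 1 (mod 4), so (21/25) = +(25/21).
Reduce top mod 21: now compute (4/21).
Pull out 2^2: since 21 ≡ 5 (mod 8), (2/21) = -1, so (2/21)^2 = +1.
Reached (1/21) = 1. Collecting the sign flips along the way, the symbol is +1.

1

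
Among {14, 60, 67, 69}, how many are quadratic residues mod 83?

(14/83) = -1 → non-residue.
(60/83) = -1 → non-residue.
(67/83) = -1 → non-residue.
(69/83) = +1 → QR.
Total quadratic residues among the 4: 1.

1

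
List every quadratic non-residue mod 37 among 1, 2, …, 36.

Square k = 1,…,18 (k and 37−k give the same square):
1²=1, 2²=4, 3²=9, 4²=16, 5²=25, 6²=36, 7²≡12, 8²≡27, 9²≡7, 10²≡26, 11²≡10, 12²≡33, 13²≡21, 14²≡11, 15²≡3, 16²≡34, 17²≡30, 18²≡28 (mod 37).
The residues are {1, 3, 4, 7, 9, 10, 11, 12, 16, 21, 25, 26, 27, 28, 30, 33, 34, 36}; the non-residues are the remaining 18 nonzero classes.

2, 5, 6, 8, 13, 14, 15, 17, 18, 19, 20, 22, 23, 24, 29, 31, 32, 35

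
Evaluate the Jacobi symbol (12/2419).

Pull out 2^2: since 2419 ≡ 3 (mod 8), (2/2419) = -1, so (2/2419)^2 = +1.
Reciprocity: 3 ≡ 3 and 2419 ≡ 3 (mod 4), so (3/2419) = −(2419/3).
Reduce top mod 3: now compute (1/3).
Reached (1/3) = 1. Collecting the sign flips along the way, the symbol is -1.

-1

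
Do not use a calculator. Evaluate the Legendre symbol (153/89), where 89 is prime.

First reduce: 153 ≡ 64 (mod 89).
Pull out 2^6: since 89 ≡ 1 (mod 8), (2/89) = +1, so (2/89)^6 = +1.
Reached (1/89) = 1. Collecting the sign flips along the way, the symbol is +1.

1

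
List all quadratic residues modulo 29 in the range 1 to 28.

Square k = 1,…,14 (k and 29−k give the same square):
1²=1, 2²=4, 3²=9, 4²=16, 5²=25, 6²≡7, 7²≡20, 8²≡6, 9²≡23, 10²≡13, 11²≡5, 12²≡28, 13²≡24, 14²≡22 (mod 29).
So the quadratic residues mod 29 are {1, 4, 5, 6, 7, 9, 13, 16, 20, 22, 23, 24, 25, 28}.

1,4,5,6,7,9,13,16,20,22,23,24,25,28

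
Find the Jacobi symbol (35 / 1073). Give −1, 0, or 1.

Reciprocity: 35 ≡ 3 and 1073 ≡ 1 (mod 4), so (35/1073) = +(1073/35).
Reduce top mod 35: now compute (23/35).
Reciprocity: 23 ≡ 3 and 35 ≡ 3 (mod 4), so (23/35) = −(35/23).
Reduce top mod 23: now compute (12/23).
Pull out 2^2: since 23 ≡ 7 (mod 8), (2/23) = +1, so (2/23)^2 = +1.
Reciprocity: 3 ≡ 3 and 23 ≡ 3 (mod 4), so (3/23) = −(23/3).
Reduce top mod 3: now compute (2/3).
Pull out 2: since 3 ≡ 3 (mod 8), (2/3) = -1.
Reached (1/3) = 1. Collecting the sign flips along the way, the symbol is -1.

-1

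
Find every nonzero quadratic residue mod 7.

Square k = 1,…,3 (k and 7−k give the same square):
1²=1, 2²=4, 3²≡2 (mod 7).
So the quadratic residues mod 7 are {1, 2, 4}.

1, 2, 4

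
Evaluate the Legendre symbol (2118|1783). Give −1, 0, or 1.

-1

First reduce: 2118 ≡ 335 (mod 1783).
Reciprocity: 335 ≡ 3 and 1783 ≡ 3 (mod 4), so (335/1783) = −(1783/335).
Reduce top mod 335: now compute (108/335).
Pull out 2^2: since 335 ≡ 7 (mod 8), (2/335) = +1, so (2/335)^2 = +1.
Reciprocity: 27 ≡ 3 and 335 ≡ 3 (mod 4), so (27/335) = −(335/27).
Reduce top mod 27: now compute (11/27).
Reciprocity: 11 ≡ 3 and 27 ≡ 3 (mod 4), so (11/27) = −(27/11).
Reduce top mod 11: now compute (5/11).
Reciprocity: 5 ≡ 1 and 11 ≡ 3 (mod 4), so (5/11) = +(11/5).
Reduce top mod 5: now compute (1/5).
Reached (1/5) = 1. Collecting the sign flips along the way, the symbol is -1.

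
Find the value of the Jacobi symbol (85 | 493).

0

Reciprocity: 85 ≡ 1 and 493 ≡ 1 (mod 4), so (85/493) = +(493/85).
Reduce top mod 85: now compute (68/85).
Pull out 2^2: since 85 ≡ 5 (mod 8), (2/85) = -1, so (2/85)^2 = +1.
Reciprocity: 17 ≡ 1 and 85 ≡ 1 (mod 4), so (17/85) = +(85/17).
Reduce top mod 17: now compute (0/17).
Top reduces to 0: gcd > 1, so the symbol is 0.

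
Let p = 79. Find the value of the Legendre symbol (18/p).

1

Pull out 2: since 79 ≡ 7 (mod 8), (2/79) = +1.
Reciprocity: 9 ≡ 1 and 79 ≡ 3 (mod 4), so (9/79) = +(79/9).
Reduce top mod 9: now compute (7/9).
Reciprocity: 7 ≡ 3 and 9 ≡ 1 (mod 4), so (7/9) = +(9/7).
Reduce top mod 7: now compute (2/7).
Pull out 2: since 7 ≡ 7 (mod 8), (2/7) = +1.
Reached (1/7) = 1. Collecting the sign flips along the way, the symbol is +1.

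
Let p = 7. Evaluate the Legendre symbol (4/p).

1

Euler's criterion: (4/7) ≡ 4^3 (mod 7).
4^2 ≡ 2 (mod 7)
4^3 = 4^(2+1) ≡ 1 (mod 7).
Result is 1, so (4/7) = 1.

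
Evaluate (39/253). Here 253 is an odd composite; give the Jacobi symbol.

Reciprocity: 39 ≡ 3 and 253 ≡ 1 (mod 4), so (39/253) = +(253/39).
Reduce top mod 39: now compute (19/39).
Reciprocity: 19 ≡ 3 and 39 ≡ 3 (mod 4), so (19/39) = −(39/19).
Reduce top mod 19: now compute (1/19).
Reached (1/19) = 1. Collecting the sign flips along the way, the symbol is -1.

-1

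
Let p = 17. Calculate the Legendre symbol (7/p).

-1

Euler's criterion: (7/17) ≡ 7^8 (mod 17).
7^2 ≡ 15 (mod 17)
7^4 ≡ 4 (mod 17)
7^8 ≡ 16 (mod 17)
7^8 = 7^(8) ≡ 16 (mod 17).
Result is 16 ≡ −1, so (7/17) = −1.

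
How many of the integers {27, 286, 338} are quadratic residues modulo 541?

(27/541) = +1 → QR.
(286/541) = -1 → non-residue.
(338/541) = -1 → non-residue.
Total quadratic residues among the 3: 1.

1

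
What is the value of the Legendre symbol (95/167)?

-1

Euler's criterion: (95/167) ≡ 95^83 (mod 167).
95^2 ≡ 7 (mod 167)
95^4 ≡ 49 (mod 167)
95^8 ≡ 63 (mod 167)
95^16 ≡ 128 (mod 167)
95^32 ≡ 18 (mod 167)
95^64 ≡ 157 (mod 167)
95^83 = 95^(64+16+2+1) ≡ 166 (mod 167).
Result is 166 ≡ −1, so (95/167) = −1.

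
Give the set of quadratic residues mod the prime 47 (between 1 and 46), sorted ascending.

Square k = 1,…,23 (k and 47−k give the same square):
1²=1, 2²=4, 3²=9, 4²=16, 5²=25, 6²=36, 7²≡2, 8²≡17, 9²≡34, 10²≡6, 11²≡27, 12²≡3, 13²≡28, 14²≡8, 15²≡37, 16²≡21, 17²≡7, 18²≡42, 19²≡32, 20²≡24, 21²≡18, 22²≡14, 23²≡12 (mod 47).
So the quadratic residues mod 47 are {1, 2, 3, 4, 6, 7, 8, 9, 12, 14, 16, 17, 18, 21, 24, 25, 27, 28, 32, 34, 36, 37, 42}.

1,2,3,4,6,7,8,9,12,14,16,17,18,21,24,25,27,28,32,34,36,37,42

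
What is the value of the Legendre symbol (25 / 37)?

1

Reciprocity: 25 ≡ 1 and 37 ≡ 1 (mod 4), so (25/37) = +(37/25).
Reduce top mod 25: now compute (12/25).
Pull out 2^2: since 25 ≡ 1 (mod 8), (2/25) = +1, so (2/25)^2 = +1.
Reciprocity: 3 ≡ 3 and 25 ≡ 1 (mod 4), so (3/25) = +(25/3).
Reduce top mod 3: now compute (1/3).
Reached (1/3) = 1. Collecting the sign flips along the way, the symbol is +1.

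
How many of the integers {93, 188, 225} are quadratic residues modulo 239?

(93/239) = +1 → QR.
(188/239) = -1 → non-residue.
(225/239) = +1 → QR.
Total quadratic residues among the 3: 2.

2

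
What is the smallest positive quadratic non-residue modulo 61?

(2/61) = −1, so 2 is the smallest positive non-residue mod 61.

2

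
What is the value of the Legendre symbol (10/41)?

Euler's criterion: (10/41) ≡ 10^20 (mod 41).
10^2 ≡ 18 (mod 41)
10^4 ≡ 37 (mod 41)
10^8 ≡ 16 (mod 41)
10^16 ≡ 10 (mod 41)
10^20 = 10^(16+4) ≡ 1 (mod 41).
Result is 1, so (10/41) = 1.

1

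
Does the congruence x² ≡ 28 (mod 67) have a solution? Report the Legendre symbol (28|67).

-1

Pull out 2^2: since 67 ≡ 3 (mod 8), (2/67) = -1, so (2/67)^2 = +1.
Reciprocity: 7 ≡ 3 and 67 ≡ 3 (mod 4), so (7/67) = −(67/7).
Reduce top mod 7: now compute (4/7).
Pull out 2^2: since 7 ≡ 7 (mod 8), (2/7) = +1, so (2/7)^2 = +1.
Reached (1/7) = 1. Collecting the sign flips along the way, the symbol is -1.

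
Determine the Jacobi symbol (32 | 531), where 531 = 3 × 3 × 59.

Pull out 2^5: since 531 ≡ 3 (mod 8), (2/531) = -1, so (2/531)^5 = -1.
Reached (1/531) = 1. Collecting the sign flips along the way, the symbol is -1.

-1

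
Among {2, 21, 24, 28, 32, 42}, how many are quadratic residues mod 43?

2

(2/43) = -1 → non-residue.
(21/43) = +1 → QR.
(24/43) = +1 → QR.
(28/43) = -1 → non-residue.
(32/43) = -1 → non-residue.
(42/43) = -1 → non-residue.
Total quadratic residues among the 6: 2.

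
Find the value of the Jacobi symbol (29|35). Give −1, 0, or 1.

Reciprocity: 29 ≡ 1 and 35 ≡ 3 (mod 4), so (29/35) = +(35/29).
Reduce top mod 29: now compute (6/29).
Pull out 2: since 29 ≡ 5 (mod 8), (2/29) = -1.
Reciprocity: 3 ≡ 3 and 29 ≡ 1 (mod 4), so (3/29) = +(29/3).
Reduce top mod 3: now compute (2/3).
Pull out 2: since 3 ≡ 3 (mod 8), (2/3) = -1.
Reached (1/3) = 1. Collecting the sign flips along the way, the symbol is +1.

1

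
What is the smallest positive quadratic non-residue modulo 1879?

3

(2/1879) = +1, so 2 is a residue.
(3/1879) = −1, so 3 is the smallest positive non-residue mod 1879.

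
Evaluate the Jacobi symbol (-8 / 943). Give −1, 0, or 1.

-1

First reduce: -8 ≡ 935 (mod 943).
Reciprocity: 935 ≡ 3 and 943 ≡ 3 (mod 4), so (935/943) = −(943/935).
Reduce top mod 935: now compute (8/935).
Pull out 2^3: since 935 ≡ 7 (mod 8), (2/935) = +1, so (2/935)^3 = +1.
Reached (1/935) = 1. Collecting the sign flips along the way, the symbol is -1.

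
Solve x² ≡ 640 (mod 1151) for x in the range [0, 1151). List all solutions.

Since 1151 ≡ 3 (mod 4), a square root of 640 is 640^((1151+1)/4) = 640^288 mod 1151.
Repeated squaring: 640^2≡995, 640^4≡165, 640^8≡752, 640^16≡363, 640^32≡555, 640^64≡708, 640^128≡579, 640^256≡300 (mod 1151).
640^288 = 640^(256+32) ≡ 756 (mod 1151).
Check: 756² = 571536 ≡ 640 (mod 1151). The two roots are 395 and 756.

395, 756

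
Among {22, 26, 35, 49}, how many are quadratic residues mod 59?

(22/59) = +1 → QR.
(26/59) = +1 → QR.
(35/59) = +1 → QR.
(49/59) = +1 → QR.
Total quadratic residues among the 4: 4.

4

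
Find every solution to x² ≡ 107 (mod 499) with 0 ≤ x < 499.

60, 439

Since 499 ≡ 3 (mod 4), a square root of 107 is 107^((499+1)/4) = 107^125 mod 499.
Repeated squaring: 107^2≡471, 107^4≡285, 107^8≡387, 107^16≡69, 107^32≡270, 107^64≡46 (mod 499).
107^125 = 107^(64+32+16+8+4+1) ≡ 439 (mod 499).
Check: 439² = 192721 ≡ 107 (mod 499). The two roots are 60 and 439.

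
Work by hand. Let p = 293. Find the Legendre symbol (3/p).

-1

Euler's criterion: (3/293) ≡ 3^146 (mod 293).
3^2 ≡ 9 (mod 293)
3^4 ≡ 81 (mod 293)
3^8 ≡ 115 (mod 293)
3^16 ≡ 40 (mod 293)
3^32 ≡ 135 (mod 293)
3^64 ≡ 59 (mod 293)
3^128 ≡ 258 (mod 293)
3^146 = 3^(128+16+2) ≡ 292 (mod 293).
Result is 292 ≡ −1, so (3/293) = −1.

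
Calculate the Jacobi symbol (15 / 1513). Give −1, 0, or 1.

Reciprocity: 15 ≡ 3 and 1513 ≡ 1 (mod 4), so (15/1513) = +(1513/15).
Reduce top mod 15: now compute (13/15).
Reciprocity: 13 ≡ 1 and 15 ≡ 3 (mod 4), so (13/15) = +(15/13).
Reduce top mod 13: now compute (2/13).
Pull out 2: since 13 ≡ 5 (mod 8), (2/13) = -1.
Reached (1/13) = 1. Collecting the sign flips along the way, the symbol is -1.

-1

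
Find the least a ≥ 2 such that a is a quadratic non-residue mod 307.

2

(2/307) = −1, so 2 is the smallest positive non-residue mod 307.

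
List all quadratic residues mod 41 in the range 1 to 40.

1,2,4,5,8,9,10,16,18,20,21,23,25,31,32,33,36,37,39,40

Square k = 1,…,20 (k and 41−k give the same square):
1²=1, 2²=4, 3²=9, 4²=16, 5²=25, 6²=36, 7²≡8, 8²≡23, 9²≡40, 10²≡18, 11²≡39, 12²≡21, 13²≡5, 14²≡32, 15²≡20, 16²≡10, 17²≡2, 18²≡37, 19²≡33, 20²≡31 (mod 41).
So the quadratic residues mod 41 are {1, 2, 4, 5, 8, 9, 10, 16, 18, 20, 21, 23, 25, 31, 32, 33, 36, 37, 39, 40}.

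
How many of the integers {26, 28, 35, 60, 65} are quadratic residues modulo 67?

4

(26/67) = +1 → QR.
(28/67) = -1 → non-residue.
(35/67) = +1 → QR.
(60/67) = +1 → QR.
(65/67) = +1 → QR.
Total quadratic residues among the 5: 4.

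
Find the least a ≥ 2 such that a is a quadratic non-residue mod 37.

2

(2/37) = −1, so 2 is the smallest positive non-residue mod 37.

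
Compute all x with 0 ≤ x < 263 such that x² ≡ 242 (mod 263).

105, 158

Since 263 ≡ 3 (mod 4), a square root of 242 is 242^((263+1)/4) = 242^66 mod 263.
Repeated squaring: 242^2≡178, 242^4≡124, 242^8≡122, 242^16≡156, 242^32≡140, 242^64≡138 (mod 263).
242^66 = 242^(64+2) ≡ 105 (mod 263).
Check: 105² = 11025 ≡ 242 (mod 263). The two roots are 105 and 158.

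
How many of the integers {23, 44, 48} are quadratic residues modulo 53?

(23/53) = -1 → non-residue.
(44/53) = +1 → QR.
(48/53) = -1 → non-residue.
Total quadratic residues among the 3: 1.

1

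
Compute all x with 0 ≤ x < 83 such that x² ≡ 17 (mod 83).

10, 73

Since 83 ≡ 3 (mod 4), a square root of 17 is 17^((83+1)/4) = 17^21 mod 83.
Repeated squaring: 17^2≡40, 17^4≡23, 17^8≡31, 17^16≡48 (mod 83).
17^21 = 17^(16+4+1) ≡ 10 (mod 83).
Check: 10² = 100 ≡ 17 (mod 83). The two roots are 10 and 73.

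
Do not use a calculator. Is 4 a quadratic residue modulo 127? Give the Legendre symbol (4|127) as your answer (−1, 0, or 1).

1

Pull out 2^2: since 127 ≡ 7 (mod 8), (2/127) = +1, so (2/127)^2 = +1.
Reached (1/127) = 1. Collecting the sign flips along the way, the symbol is +1.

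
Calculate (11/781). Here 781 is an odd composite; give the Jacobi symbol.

0

Reciprocity: 11 ≡ 3 and 781 ≡ 1 (mod 4), so (11/781) = +(781/11).
Reduce top mod 11: now compute (0/11).
Top reduces to 0: gcd > 1, so the symbol is 0.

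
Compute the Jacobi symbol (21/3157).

0

Reciprocity: 21 ≡ 1 and 3157 ≡ 1 (mod 4), so (21/3157) = +(3157/21).
Reduce top mod 21: now compute (7/21).
Reciprocity: 7 ≡ 3 and 21 ≡ 1 (mod 4), so (7/21) = +(21/7).
Reduce top mod 7: now compute (0/7).
Top reduces to 0: gcd > 1, so the symbol is 0.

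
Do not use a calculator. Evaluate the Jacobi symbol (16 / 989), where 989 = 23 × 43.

1

Pull out 2^4: since 989 ≡ 5 (mod 8), (2/989) = -1, so (2/989)^4 = +1.
Reached (1/989) = 1. Collecting the sign flips along the way, the symbol is +1.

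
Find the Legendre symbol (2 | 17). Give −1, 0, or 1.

1

Euler's criterion: (2/17) ≡ 2^8 (mod 17).
2^2 ≡ 4 (mod 17)
2^4 ≡ 16 (mod 17)
2^8 ≡ 1 (mod 17)
2^8 = 2^(8) ≡ 1 (mod 17).
Result is 1, so (2/17) = 1.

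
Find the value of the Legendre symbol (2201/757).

1

Euler's criterion: (2201/757) ≡ 687^378 (mod 757).
687^2 ≡ 358 (mod 757)
687^4 ≡ 231 (mod 757)
687^8 ≡ 371 (mod 757)
687^16 ≡ 624 (mod 757)
687^32 ≡ 278 (mod 757)
687^64 ≡ 70 (mod 757)
687^128 ≡ 358 (mod 757)
687^256 ≡ 231 (mod 757)
687^378 = 687^(256+64+32+16+8+2) ≡ 1 (mod 757).
Result is 1, so (2201/757) = 1.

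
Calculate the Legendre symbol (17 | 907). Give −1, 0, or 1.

-1

Euler's criterion: (17/907) ≡ 17^453 (mod 907).
17^2 ≡ 289 (mod 907)
17^4 ≡ 77 (mod 907)
17^8 ≡ 487 (mod 907)
17^16 ≡ 442 (mod 907)
17^32 ≡ 359 (mod 907)
17^64 ≡ 87 (mod 907)
17^128 ≡ 313 (mod 907)
17^256 ≡ 13 (mod 907)
17^453 = 17^(256+128+64+4+1) ≡ 906 (mod 907).
Result is 906 ≡ −1, so (17/907) = −1.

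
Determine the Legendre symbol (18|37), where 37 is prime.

-1

Euler's criterion: (18/37) ≡ 18^18 (mod 37).
18^2 ≡ 28 (mod 37)
18^4 ≡ 7 (mod 37)
18^8 ≡ 12 (mod 37)
18^16 ≡ 33 (mod 37)
18^18 = 18^(16+2) ≡ 36 (mod 37).
Result is 36 ≡ −1, so (18/37) = −1.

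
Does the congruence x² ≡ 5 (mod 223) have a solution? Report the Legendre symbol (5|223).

Reciprocity: 5 ≡ 1 and 223 ≡ 3 (mod 4), so (5/223) = +(223/5).
Reduce top mod 5: now compute (3/5).
Reciprocity: 3 ≡ 3 and 5 ≡ 1 (mod 4), so (3/5) = +(5/3).
Reduce top mod 3: now compute (2/3).
Pull out 2: since 3 ≡ 3 (mod 8), (2/3) = -1.
Reached (1/3) = 1. Collecting the sign flips along the way, the symbol is -1.

-1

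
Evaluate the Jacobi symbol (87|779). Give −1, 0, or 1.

1

Reciprocity: 87 ≡ 3 and 779 ≡ 3 (mod 4), so (87/779) = −(779/87).
Reduce top mod 87: now compute (83/87).
Reciprocity: 83 ≡ 3 and 87 ≡ 3 (mod 4), so (83/87) = −(87/83).
Reduce top mod 83: now compute (4/83).
Pull out 2^2: since 83 ≡ 3 (mod 8), (2/83) = -1, so (2/83)^2 = +1.
Reached (1/83) = 1. Collecting the sign flips along the way, the symbol is +1.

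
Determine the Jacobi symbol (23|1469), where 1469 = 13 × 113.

Reciprocity: 23 ≡ 3 and 1469 ≡ 1 (mod 4), so (23/1469) = +(1469/23).
Reduce top mod 23: now compute (20/23).
Pull out 2^2: since 23 ≡ 7 (mod 8), (2/23) = +1, so (2/23)^2 = +1.
Reciprocity: 5 ≡ 1 and 23 ≡ 3 (mod 4), so (5/23) = +(23/5).
Reduce top mod 5: now compute (3/5).
Reciprocity: 3 ≡ 3 and 5 ≡ 1 (mod 4), so (3/5) = +(5/3).
Reduce top mod 3: now compute (2/3).
Pull out 2: since 3 ≡ 3 (mod 8), (2/3) = -1.
Reached (1/3) = 1. Collecting the sign flips along the way, the symbol is -1.

-1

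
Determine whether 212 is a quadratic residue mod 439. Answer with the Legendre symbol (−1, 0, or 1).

Euler's criterion: (212/439) ≡ 212^219 (mod 439).
212^2 ≡ 166 (mod 439)
212^4 ≡ 338 (mod 439)
212^8 ≡ 104 (mod 439)
212^16 ≡ 280 (mod 439)
212^32 ≡ 258 (mod 439)
212^64 ≡ 275 (mod 439)
212^128 ≡ 117 (mod 439)
212^219 = 212^(128+64+16+8+2+1) ≡ 1 (mod 439).
Result is 1, so (212/439) = 1.

1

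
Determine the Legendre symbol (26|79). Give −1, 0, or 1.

Pull out 2: since 79 ≡ 7 (mod 8), (2/79) = +1.
Reciprocity: 13 ≡ 1 and 79 ≡ 3 (mod 4), so (13/79) = +(79/13).
Reduce top mod 13: now compute (1/13).
Reached (1/13) = 1. Collecting the sign flips along the way, the symbol is +1.

1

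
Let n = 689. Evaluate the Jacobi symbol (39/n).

0

Reciprocity: 39 ≡ 3 and 689 ≡ 1 (mod 4), so (39/689) = +(689/39).
Reduce top mod 39: now compute (26/39).
Pull out 2: since 39 ≡ 7 (mod 8), (2/39) = +1.
Reciprocity: 13 ≡ 1 and 39 ≡ 3 (mod 4), so (13/39) = +(39/13).
Reduce top mod 13: now compute (0/13).
Top reduces to 0: gcd > 1, so the symbol is 0.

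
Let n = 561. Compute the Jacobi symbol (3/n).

Reciprocity: 3 ≡ 3 and 561 ≡ 1 (mod 4), so (3/561) = +(561/3).
Reduce top mod 3: now compute (0/3).
Top reduces to 0: gcd > 1, so the symbol is 0.

0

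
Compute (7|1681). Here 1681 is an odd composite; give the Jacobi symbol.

1

Reciprocity: 7 ≡ 3 and 1681 ≡ 1 (mod 4), so (7/1681) = +(1681/7).
Reduce top mod 7: now compute (1/7).
Reached (1/7) = 1. Collecting the sign flips along the way, the symbol is +1.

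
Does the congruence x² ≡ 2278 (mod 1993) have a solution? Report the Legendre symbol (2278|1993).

-1

First reduce: 2278 ≡ 285 (mod 1993).
Reciprocity: 285 ≡ 1 and 1993 ≡ 1 (mod 4), so (285/1993) = +(1993/285).
Reduce top mod 285: now compute (283/285).
Reciprocity: 283 ≡ 3 and 285 ≡ 1 (mod 4), so (283/285) = +(285/283).
Reduce top mod 283: now compute (2/283).
Pull out 2: since 283 ≡ 3 (mod 8), (2/283) = -1.
Reached (1/283) = 1. Collecting the sign flips along the way, the symbol is -1.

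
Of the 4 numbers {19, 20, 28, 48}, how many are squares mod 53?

1

(19/53) = -1 → non-residue.
(20/53) = -1 → non-residue.
(28/53) = +1 → QR.
(48/53) = -1 → non-residue.
Total quadratic residues among the 4: 1.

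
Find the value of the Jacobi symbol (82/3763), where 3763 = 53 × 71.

-1

Pull out 2: since 3763 ≡ 3 (mod 8), (2/3763) = -1.
Reciprocity: 41 ≡ 1 and 3763 ≡ 3 (mod 4), so (41/3763) = +(3763/41).
Reduce top mod 41: now compute (32/41).
Pull out 2^5: since 41 ≡ 1 (mod 8), (2/41) = +1, so (2/41)^5 = +1.
Reached (1/41) = 1. Collecting the sign flips along the way, the symbol is -1.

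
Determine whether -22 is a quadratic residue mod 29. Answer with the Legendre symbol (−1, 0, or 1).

1

First reduce: -22 ≡ 7 (mod 29).
Reciprocity: 7 ≡ 3 and 29 ≡ 1 (mod 4), so (7/29) = +(29/7).
Reduce top mod 7: now compute (1/7).
Reached (1/7) = 1. Collecting the sign flips along the way, the symbol is +1.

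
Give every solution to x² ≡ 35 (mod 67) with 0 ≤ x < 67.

13, 54

Since 67 ≡ 3 (mod 4), a square root of 35 is 35^((67+1)/4) = 35^17 mod 67.
Repeated squaring: 35^2≡19, 35^4≡26, 35^8≡6, 35^16≡36 (mod 67).
35^17 = 35^(16+1) ≡ 54 (mod 67).
Check: 54² = 2916 ≡ 35 (mod 67). The two roots are 13 and 54.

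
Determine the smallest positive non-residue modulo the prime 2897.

3

(2/2897) = +1, so 2 is a residue.
(3/2897) = −1, so 3 is the smallest positive non-residue mod 2897.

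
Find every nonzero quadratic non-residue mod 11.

Square k = 1,…,5 (k and 11−k give the same square):
1²=1, 2²=4, 3²=9, 4²≡5, 5²≡3 (mod 11).
The residues are {1, 3, 4, 5, 9}; the non-residues are the remaining 5 nonzero classes.

2,6,7,8,10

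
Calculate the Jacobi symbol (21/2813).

Reciprocity: 21 ≡ 1 and 2813 ≡ 1 (mod 4), so (21/2813) = +(2813/21).
Reduce top mod 21: now compute (20/21).
Pull out 2^2: since 21 ≡ 5 (mod 8), (2/21) = -1, so (2/21)^2 = +1.
Reciprocity: 5 ≡ 1 and 21 ≡ 1 (mod 4), so (5/21) = +(21/5).
Reduce top mod 5: now compute (1/5).
Reached (1/5) = 1. Collecting the sign flips along the way, the symbol is +1.

1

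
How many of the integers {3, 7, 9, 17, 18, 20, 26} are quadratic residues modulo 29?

(3/29) = -1 → non-residue.
(7/29) = +1 → QR.
(9/29) = +1 → QR.
(17/29) = -1 → non-residue.
(18/29) = -1 → non-residue.
(20/29) = +1 → QR.
(26/29) = -1 → non-residue.
Total quadratic residues among the 7: 3.

3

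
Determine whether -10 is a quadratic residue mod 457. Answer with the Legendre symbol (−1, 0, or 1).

First reduce: -10 ≡ 447 (mod 457).
Reciprocity: 447 ≡ 3 and 457 ≡ 1 (mod 4), so (447/457) = +(457/447).
Reduce top mod 447: now compute (10/447).
Pull out 2: since 447 ≡ 7 (mod 8), (2/447) = +1.
Reciprocity: 5 ≡ 1 and 447 ≡ 3 (mod 4), so (5/447) = +(447/5).
Reduce top mod 5: now compute (2/5).
Pull out 2: since 5 ≡ 5 (mod 8), (2/5) = -1.
Reached (1/5) = 1. Collecting the sign flips along the way, the symbol is -1.

-1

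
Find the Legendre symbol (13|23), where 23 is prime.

Reciprocity: 13 ≡ 1 and 23 ≡ 3 (mod 4), so (13/23) = +(23/13).
Reduce top mod 13: now compute (10/13).
Pull out 2: since 13 ≡ 5 (mod 8), (2/13) = -1.
Reciprocity: 5 ≡ 1 and 13 ≡ 1 (mod 4), so (5/13) = +(13/5).
Reduce top mod 5: now compute (3/5).
Reciprocity: 3 ≡ 3 and 5 ≡ 1 (mod 4), so (3/5) = +(5/3).
Reduce top mod 3: now compute (2/3).
Pull out 2: since 3 ≡ 3 (mod 8), (2/3) = -1.
Reached (1/3) = 1. Collecting the sign flips along the way, the symbol is +1.

1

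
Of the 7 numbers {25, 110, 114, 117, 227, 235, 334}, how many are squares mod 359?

(25/359) = +1 → QR.
(110/359) = +1 → QR.
(114/359) = -1 → non-residue.
(117/359) = -1 → non-residue.
(227/359) = -1 → non-residue.
(235/359) = +1 → QR.
(334/359) = -1 → non-residue.
Total quadratic residues among the 7: 3.

3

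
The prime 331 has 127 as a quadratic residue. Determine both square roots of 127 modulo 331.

Since 331 ≡ 3 (mod 4), a square root of 127 is 127^((331+1)/4) = 127^83 mod 331.
Repeated squaring: 127^2≡241, 127^4≡156, 127^8≡173, 127^16≡139, 127^32≡123, 127^64≡234 (mod 331).
127^83 = 127^(64+16+2+1) ≡ 69 (mod 331).
Check: 69² = 4761 ≡ 127 (mod 331). The two roots are 69 and 262.

69, 262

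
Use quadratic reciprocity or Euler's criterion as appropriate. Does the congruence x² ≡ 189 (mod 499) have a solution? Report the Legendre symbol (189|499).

1

Reciprocity: 189 ≡ 1 and 499 ≡ 3 (mod 4), so (189/499) = +(499/189).
Reduce top mod 189: now compute (121/189).
Reciprocity: 121 ≡ 1 and 189 ≡ 1 (mod 4), so (121/189) = +(189/121).
Reduce top mod 121: now compute (68/121).
Pull out 2^2: since 121 ≡ 1 (mod 8), (2/121) = +1, so (2/121)^2 = +1.
Reciprocity: 17 ≡ 1 and 121 ≡ 1 (mod 4), so (17/121) = +(121/17).
Reduce top mod 17: now compute (2/17).
Pull out 2: since 17 ≡ 1 (mod 8), (2/17) = +1.
Reached (1/17) = 1. Collecting the sign flips along the way, the symbol is +1.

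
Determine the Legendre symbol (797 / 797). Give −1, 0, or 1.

0

First reduce: 797 ≡ 0 (mod 797).
Top reduces to 0: gcd > 1, so the symbol is 0.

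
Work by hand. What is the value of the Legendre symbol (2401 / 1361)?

First reduce: 2401 ≡ 1040 (mod 1361).
Pull out 2^4: since 1361 ≡ 1 (mod 8), (2/1361) = +1, so (2/1361)^4 = +1.
Reciprocity: 65 ≡ 1 and 1361 ≡ 1 (mod 4), so (65/1361) = +(1361/65).
Reduce top mod 65: now compute (61/65).
Reciprocity: 61 ≡ 1 and 65 ≡ 1 (mod 4), so (61/65) = +(65/61).
Reduce top mod 61: now compute (4/61).
Pull out 2^2: since 61 ≡ 5 (mod 8), (2/61) = -1, so (2/61)^2 = +1.
Reached (1/61) = 1. Collecting the sign flips along the way, the symbol is +1.

1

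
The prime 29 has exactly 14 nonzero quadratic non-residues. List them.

Square k = 1,…,14 (k and 29−k give the same square):
1²=1, 2²=4, 3²=9, 4²=16, 5²=25, 6²≡7, 7²≡20, 8²≡6, 9²≡23, 10²≡13, 11²≡5, 12²≡28, 13²≡24, 14²≡22 (mod 29).
The residues are {1, 4, 5, 6, 7, 9, 13, 16, 20, 22, 23, 24, 25, 28}; the non-residues are the remaining 14 nonzero classes.

2,3,8,10,11,12,14,15,17,18,19,21,26,27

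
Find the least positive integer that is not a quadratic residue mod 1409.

3

(2/1409) = +1, so 2 is a residue.
(3/1409) = −1, so 3 is the smallest positive non-residue mod 1409.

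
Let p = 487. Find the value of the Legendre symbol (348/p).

Pull out 2^2: since 487 ≡ 7 (mod 8), (2/487) = +1, so (2/487)^2 = +1.
Reciprocity: 87 ≡ 3 and 487 ≡ 3 (mod 4), so (87/487) = −(487/87).
Reduce top mod 87: now compute (52/87).
Pull out 2^2: since 87 ≡ 7 (mod 8), (2/87) = +1, so (2/87)^2 = +1.
Reciprocity: 13 ≡ 1 and 87 ≡ 3 (mod 4), so (13/87) = +(87/13).
Reduce top mod 13: now compute (9/13).
Reciprocity: 9 ≡ 1 and 13 ≡ 1 (mod 4), so (9/13) = +(13/9).
Reduce top mod 9: now compute (4/9).
Pull out 2^2: since 9 ≡ 1 (mod 8), (2/9) = +1, so (2/9)^2 = +1.
Reached (1/9) = 1. Collecting the sign flips along the way, the symbol is -1.

-1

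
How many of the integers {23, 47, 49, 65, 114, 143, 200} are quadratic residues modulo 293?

(23/293) = -1 → non-residue.
(47/293) = -1 → non-residue.
(49/293) = +1 → QR.
(65/293) = +1 → QR.
(114/293) = -1 → non-residue.
(143/293) = +1 → QR.
(200/293) = -1 → non-residue.
Total quadratic residues among the 7: 3.

3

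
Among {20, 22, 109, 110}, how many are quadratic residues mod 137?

(20/137) = -1 → non-residue.
(22/137) = +1 → QR.
(109/137) = +1 → QR.
(110/137) = -1 → non-residue.
Total quadratic residues among the 4: 2.

2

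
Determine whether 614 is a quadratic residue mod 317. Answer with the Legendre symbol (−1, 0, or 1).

-1

First reduce: 614 ≡ 297 (mod 317).
Reciprocity: 297 ≡ 1 and 317 ≡ 1 (mod 4), so (297/317) = +(317/297).
Reduce top mod 297: now compute (20/297).
Pull out 2^2: since 297 ≡ 1 (mod 8), (2/297) = +1, so (2/297)^2 = +1.
Reciprocity: 5 ≡ 1 and 297 ≡ 1 (mod 4), so (5/297) = +(297/5).
Reduce top mod 5: now compute (2/5).
Pull out 2: since 5 ≡ 5 (mod 8), (2/5) = -1.
Reached (1/5) = 1. Collecting the sign flips along the way, the symbol is -1.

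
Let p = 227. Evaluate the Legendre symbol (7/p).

1

Reciprocity: 7 ≡ 3 and 227 ≡ 3 (mod 4), so (7/227) = −(227/7).
Reduce top mod 7: now compute (3/7).
Reciprocity: 3 ≡ 3 and 7 ≡ 3 (mod 4), so (3/7) = −(7/3).
Reduce top mod 3: now compute (1/3).
Reached (1/3) = 1. Collecting the sign flips along the way, the symbol is +1.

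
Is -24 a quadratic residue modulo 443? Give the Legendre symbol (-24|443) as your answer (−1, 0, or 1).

First reduce: -24 ≡ 419 (mod 443).
Reciprocity: 419 ≡ 3 and 443 ≡ 3 (mod 4), so (419/443) = −(443/419).
Reduce top mod 419: now compute (24/419).
Pull out 2^3: since 419 ≡ 3 (mod 8), (2/419) = -1, so (2/419)^3 = -1.
Reciprocity: 3 ≡ 3 and 419 ≡ 3 (mod 4), so (3/419) = −(419/3).
Reduce top mod 3: now compute (2/3).
Pull out 2: since 3 ≡ 3 (mod 8), (2/3) = -1.
Reached (1/3) = 1. Collecting the sign flips along the way, the symbol is +1.

1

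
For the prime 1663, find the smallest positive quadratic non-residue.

(2/1663) = +1, so 2 is a residue.
(3/1663) = −1, so 3 is the smallest positive non-residue mod 1663.

3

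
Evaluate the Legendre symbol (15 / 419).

Reciprocity: 15 ≡ 3 and 419 ≡ 3 (mod 4), so (15/419) = −(419/15).
Reduce top mod 15: now compute (14/15).
Pull out 2: since 15 ≡ 7 (mod 8), (2/15) = +1.
Reciprocity: 7 ≡ 3 and 15 ≡ 3 (mod 4), so (7/15) = −(15/7).
Reduce top mod 7: now compute (1/7).
Reached (1/7) = 1. Collecting the sign flips along the way, the symbol is +1.

1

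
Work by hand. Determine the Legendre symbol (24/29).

Euler's criterion: (24/29) ≡ 24^14 (mod 29).
24^2 ≡ 25 (mod 29)
24^4 ≡ 16 (mod 29)
24^8 ≡ 24 (mod 29)
24^14 = 24^(8+4+2) ≡ 1 (mod 29).
Result is 1, so (24/29) = 1.

1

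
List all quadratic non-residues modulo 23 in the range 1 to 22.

5, 7, 10, 11, 14, 15, 17, 19, 20, 21, 22

Square k = 1,…,11 (k and 23−k give the same square):
1²=1, 2²=4, 3²=9, 4²=16, 5²≡2, 6²≡13, 7²≡3, 8²≡18, 9²≡12, 10²≡8, 11²≡6 (mod 23).
The residues are {1, 2, 3, 4, 6, 8, 9, 12, 13, 16, 18}; the non-residues are the remaining 11 nonzero classes.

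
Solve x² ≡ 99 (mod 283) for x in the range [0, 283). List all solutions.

Since 283 ≡ 3 (mod 4), a square root of 99 is 99^((283+1)/4) = 99^71 mod 283.
Repeated squaring: 99^2≡179, 99^4≡62, 99^8≡165, 99^16≡57, 99^32≡136, 99^64≡101 (mod 283).
99^71 = 99^(64+4+2+1) ≡ 74 (mod 283).
Check: 74² = 5476 ≡ 99 (mod 283). The two roots are 74 and 209.

74, 209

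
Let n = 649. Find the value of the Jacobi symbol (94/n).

-1

Pull out 2: since 649 ≡ 1 (mod 8), (2/649) = +1.
Reciprocity: 47 ≡ 3 and 649 ≡ 1 (mod 4), so (47/649) = +(649/47).
Reduce top mod 47: now compute (38/47).
Pull out 2: since 47 ≡ 7 (mod 8), (2/47) = +1.
Reciprocity: 19 ≡ 3 and 47 ≡ 3 (mod 4), so (19/47) = −(47/19).
Reduce top mod 19: now compute (9/19).
Reciprocity: 9 ≡ 1 and 19 ≡ 3 (mod 4), so (9/19) = +(19/9).
Reduce top mod 9: now compute (1/9).
Reached (1/9) = 1. Collecting the sign flips along the way, the symbol is -1.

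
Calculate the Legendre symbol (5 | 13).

Euler's criterion: (5/13) ≡ 5^6 (mod 13).
5^2 ≡ 12 (mod 13)
5^4 ≡ 1 (mod 13)
5^6 = 5^(4+2) ≡ 12 (mod 13).
Result is 12 ≡ −1, so (5/13) = −1.

-1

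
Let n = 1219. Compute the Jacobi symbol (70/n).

1

Pull out 2: since 1219 ≡ 3 (mod 8), (2/1219) = -1.
Reciprocity: 35 ≡ 3 and 1219 ≡ 3 (mod 4), so (35/1219) = −(1219/35).
Reduce top mod 35: now compute (29/35).
Reciprocity: 29 ≡ 1 and 35 ≡ 3 (mod 4), so (29/35) = +(35/29).
Reduce top mod 29: now compute (6/29).
Pull out 2: since 29 ≡ 5 (mod 8), (2/29) = -1.
Reciprocity: 3 ≡ 3 and 29 ≡ 1 (mod 4), so (3/29) = +(29/3).
Reduce top mod 3: now compute (2/3).
Pull out 2: since 3 ≡ 3 (mod 8), (2/3) = -1.
Reached (1/3) = 1. Collecting the sign flips along the way, the symbol is +1.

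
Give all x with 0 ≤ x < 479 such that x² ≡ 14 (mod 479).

Since 479 ≡ 3 (mod 4), a square root of 14 is 14^((479+1)/4) = 14^120 mod 479.
Repeated squaring: 14^2≡196, 14^4≡96, 14^8≡115, 14^16≡292, 14^32≡2, 14^64≡4 (mod 479).
14^120 = 14^(64+32+16+8) ≡ 400 (mod 479).
Check: 400² = 160000 ≡ 14 (mod 479). The two roots are 79 and 400.

79, 400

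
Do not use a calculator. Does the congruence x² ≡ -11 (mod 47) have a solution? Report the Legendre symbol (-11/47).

1

Euler's criterion: (-11/47) ≡ 36^23 (mod 47).
36^2 ≡ 27 (mod 47)
36^4 ≡ 24 (mod 47)
36^8 ≡ 12 (mod 47)
36^16 ≡ 3 (mod 47)
36^23 = 36^(16+4+2+1) ≡ 1 (mod 47).
Result is 1, so (-11/47) = 1.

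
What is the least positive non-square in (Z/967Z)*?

3

(2/967) = +1, so 2 is a residue.
(3/967) = −1, so 3 is the smallest positive non-residue mod 967.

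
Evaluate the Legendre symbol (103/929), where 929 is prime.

Reciprocity: 103 ≡ 3 and 929 ≡ 1 (mod 4), so (103/929) = +(929/103).
Reduce top mod 103: now compute (2/103).
Pull out 2: since 103 ≡ 7 (mod 8), (2/103) = +1.
Reached (1/103) = 1. Collecting the sign flips along the way, the symbol is +1.

1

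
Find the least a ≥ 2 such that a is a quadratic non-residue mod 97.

5

(2/97) = +1, so 2 is a residue.
(3/97) = +1, so 3 is a residue.
(4/97) = +1, so 4 is a residue.
(5/97) = −1, so 5 is the smallest positive non-residue mod 97.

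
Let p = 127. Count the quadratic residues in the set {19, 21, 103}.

3

(19/127) = +1 → QR.
(21/127) = +1 → QR.
(103/127) = +1 → QR.
Total quadratic residues among the 3: 3.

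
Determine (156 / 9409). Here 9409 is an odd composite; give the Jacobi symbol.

Pull out 2^2: since 9409 ≡ 1 (mod 8), (2/9409) = +1, so (2/9409)^2 = +1.
Reciprocity: 39 ≡ 3 and 9409 ≡ 1 (mod 4), so (39/9409) = +(9409/39).
Reduce top mod 39: now compute (10/39).
Pull out 2: since 39 ≡ 7 (mod 8), (2/39) = +1.
Reciprocity: 5 ≡ 1 and 39 ≡ 3 (mod 4), so (5/39) = +(39/5).
Reduce top mod 5: now compute (4/5).
Pull out 2^2: since 5 ≡ 5 (mod 8), (2/5) = -1, so (2/5)^2 = +1.
Reached (1/5) = 1. Collecting the sign flips along the way, the symbol is +1.

1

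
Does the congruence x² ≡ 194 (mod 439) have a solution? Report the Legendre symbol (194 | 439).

Pull out 2: since 439 ≡ 7 (mod 8), (2/439) = +1.
Reciprocity: 97 ≡ 1 and 439 ≡ 3 (mod 4), so (97/439) = +(439/97).
Reduce top mod 97: now compute (51/97).
Reciprocity: 51 ≡ 3 and 97 ≡ 1 (mod 4), so (51/97) = +(97/51).
Reduce top mod 51: now compute (46/51).
Pull out 2: since 51 ≡ 3 (mod 8), (2/51) = -1.
Reciprocity: 23 ≡ 3 and 51 ≡ 3 (mod 4), so (23/51) = −(51/23).
Reduce top mod 23: now compute (5/23).
Reciprocity: 5 ≡ 1 and 23 ≡ 3 (mod 4), so (5/23) = +(23/5).
Reduce top mod 5: now compute (3/5).
Reciprocity: 3 ≡ 3 and 5 ≡ 1 (mod 4), so (3/5) = +(5/3).
Reduce top mod 3: now compute (2/3).
Pull out 2: since 3 ≡ 3 (mod 8), (2/3) = -1.
Reached (1/3) = 1. Collecting the sign flips along the way, the symbol is -1.

-1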